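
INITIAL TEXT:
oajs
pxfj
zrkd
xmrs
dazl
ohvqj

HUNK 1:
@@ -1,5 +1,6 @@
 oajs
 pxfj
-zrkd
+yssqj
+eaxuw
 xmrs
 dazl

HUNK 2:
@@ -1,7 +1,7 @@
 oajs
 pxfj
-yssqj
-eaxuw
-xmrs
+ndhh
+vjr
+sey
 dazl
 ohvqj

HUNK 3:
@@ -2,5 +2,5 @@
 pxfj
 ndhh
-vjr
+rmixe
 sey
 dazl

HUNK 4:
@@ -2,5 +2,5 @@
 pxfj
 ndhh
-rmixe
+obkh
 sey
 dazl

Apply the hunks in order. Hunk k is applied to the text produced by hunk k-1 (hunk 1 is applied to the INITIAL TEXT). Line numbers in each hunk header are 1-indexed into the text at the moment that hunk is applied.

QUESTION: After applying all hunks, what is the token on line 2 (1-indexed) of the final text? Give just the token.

Hunk 1: at line 1 remove [zrkd] add [yssqj,eaxuw] -> 7 lines: oajs pxfj yssqj eaxuw xmrs dazl ohvqj
Hunk 2: at line 1 remove [yssqj,eaxuw,xmrs] add [ndhh,vjr,sey] -> 7 lines: oajs pxfj ndhh vjr sey dazl ohvqj
Hunk 3: at line 2 remove [vjr] add [rmixe] -> 7 lines: oajs pxfj ndhh rmixe sey dazl ohvqj
Hunk 4: at line 2 remove [rmixe] add [obkh] -> 7 lines: oajs pxfj ndhh obkh sey dazl ohvqj
Final line 2: pxfj

Answer: pxfj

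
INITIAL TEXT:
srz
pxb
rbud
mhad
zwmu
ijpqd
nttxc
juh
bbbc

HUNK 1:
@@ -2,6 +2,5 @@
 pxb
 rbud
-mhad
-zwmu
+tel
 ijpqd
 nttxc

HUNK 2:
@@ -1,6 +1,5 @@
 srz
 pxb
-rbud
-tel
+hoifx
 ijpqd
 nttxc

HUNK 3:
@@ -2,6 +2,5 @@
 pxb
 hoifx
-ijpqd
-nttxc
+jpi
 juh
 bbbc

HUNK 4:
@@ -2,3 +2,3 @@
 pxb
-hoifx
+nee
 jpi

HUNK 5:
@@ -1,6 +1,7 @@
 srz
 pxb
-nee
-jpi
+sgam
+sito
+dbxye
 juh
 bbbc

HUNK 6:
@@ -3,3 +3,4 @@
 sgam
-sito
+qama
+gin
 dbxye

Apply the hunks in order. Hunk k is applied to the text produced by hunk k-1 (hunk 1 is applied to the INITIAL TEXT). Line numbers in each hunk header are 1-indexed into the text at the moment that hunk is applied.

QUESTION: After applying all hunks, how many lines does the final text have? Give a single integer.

Answer: 8

Derivation:
Hunk 1: at line 2 remove [mhad,zwmu] add [tel] -> 8 lines: srz pxb rbud tel ijpqd nttxc juh bbbc
Hunk 2: at line 1 remove [rbud,tel] add [hoifx] -> 7 lines: srz pxb hoifx ijpqd nttxc juh bbbc
Hunk 3: at line 2 remove [ijpqd,nttxc] add [jpi] -> 6 lines: srz pxb hoifx jpi juh bbbc
Hunk 4: at line 2 remove [hoifx] add [nee] -> 6 lines: srz pxb nee jpi juh bbbc
Hunk 5: at line 1 remove [nee,jpi] add [sgam,sito,dbxye] -> 7 lines: srz pxb sgam sito dbxye juh bbbc
Hunk 6: at line 3 remove [sito] add [qama,gin] -> 8 lines: srz pxb sgam qama gin dbxye juh bbbc
Final line count: 8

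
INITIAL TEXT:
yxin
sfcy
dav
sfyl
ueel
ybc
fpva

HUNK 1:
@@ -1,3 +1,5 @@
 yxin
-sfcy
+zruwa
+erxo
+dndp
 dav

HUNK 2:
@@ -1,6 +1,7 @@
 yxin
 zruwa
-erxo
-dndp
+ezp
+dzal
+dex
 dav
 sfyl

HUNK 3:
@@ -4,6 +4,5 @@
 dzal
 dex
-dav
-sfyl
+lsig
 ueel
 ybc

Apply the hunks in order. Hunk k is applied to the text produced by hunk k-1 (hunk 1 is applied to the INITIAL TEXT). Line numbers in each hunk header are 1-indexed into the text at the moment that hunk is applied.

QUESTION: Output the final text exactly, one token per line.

Answer: yxin
zruwa
ezp
dzal
dex
lsig
ueel
ybc
fpva

Derivation:
Hunk 1: at line 1 remove [sfcy] add [zruwa,erxo,dndp] -> 9 lines: yxin zruwa erxo dndp dav sfyl ueel ybc fpva
Hunk 2: at line 1 remove [erxo,dndp] add [ezp,dzal,dex] -> 10 lines: yxin zruwa ezp dzal dex dav sfyl ueel ybc fpva
Hunk 3: at line 4 remove [dav,sfyl] add [lsig] -> 9 lines: yxin zruwa ezp dzal dex lsig ueel ybc fpva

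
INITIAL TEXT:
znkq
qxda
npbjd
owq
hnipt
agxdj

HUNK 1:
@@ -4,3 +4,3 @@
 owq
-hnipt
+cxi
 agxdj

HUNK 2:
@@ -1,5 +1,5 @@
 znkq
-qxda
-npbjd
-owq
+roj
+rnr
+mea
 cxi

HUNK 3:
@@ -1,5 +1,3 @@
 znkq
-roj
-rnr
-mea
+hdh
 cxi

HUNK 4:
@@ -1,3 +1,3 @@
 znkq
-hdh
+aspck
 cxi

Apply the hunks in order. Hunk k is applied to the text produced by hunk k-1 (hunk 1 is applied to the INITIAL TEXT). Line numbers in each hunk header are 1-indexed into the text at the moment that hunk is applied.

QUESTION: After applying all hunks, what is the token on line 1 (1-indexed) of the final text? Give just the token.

Hunk 1: at line 4 remove [hnipt] add [cxi] -> 6 lines: znkq qxda npbjd owq cxi agxdj
Hunk 2: at line 1 remove [qxda,npbjd,owq] add [roj,rnr,mea] -> 6 lines: znkq roj rnr mea cxi agxdj
Hunk 3: at line 1 remove [roj,rnr,mea] add [hdh] -> 4 lines: znkq hdh cxi agxdj
Hunk 4: at line 1 remove [hdh] add [aspck] -> 4 lines: znkq aspck cxi agxdj
Final line 1: znkq

Answer: znkq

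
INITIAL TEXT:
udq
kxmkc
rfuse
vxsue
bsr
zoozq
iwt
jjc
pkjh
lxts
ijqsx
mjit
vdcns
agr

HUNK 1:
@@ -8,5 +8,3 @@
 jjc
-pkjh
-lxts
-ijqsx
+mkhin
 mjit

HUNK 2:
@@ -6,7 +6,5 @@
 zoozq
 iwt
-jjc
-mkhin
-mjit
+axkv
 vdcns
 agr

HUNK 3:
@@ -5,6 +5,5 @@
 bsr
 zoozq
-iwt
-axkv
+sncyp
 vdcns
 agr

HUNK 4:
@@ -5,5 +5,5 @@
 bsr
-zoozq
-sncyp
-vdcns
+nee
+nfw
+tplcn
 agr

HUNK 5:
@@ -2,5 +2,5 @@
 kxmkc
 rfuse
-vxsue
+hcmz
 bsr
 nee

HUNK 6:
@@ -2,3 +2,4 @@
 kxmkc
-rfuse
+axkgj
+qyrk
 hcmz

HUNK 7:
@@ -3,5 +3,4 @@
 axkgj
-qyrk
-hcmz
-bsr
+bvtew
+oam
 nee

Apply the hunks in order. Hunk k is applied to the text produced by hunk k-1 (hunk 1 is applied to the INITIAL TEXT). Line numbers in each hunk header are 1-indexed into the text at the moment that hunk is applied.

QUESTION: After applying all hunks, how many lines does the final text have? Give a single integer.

Answer: 9

Derivation:
Hunk 1: at line 8 remove [pkjh,lxts,ijqsx] add [mkhin] -> 12 lines: udq kxmkc rfuse vxsue bsr zoozq iwt jjc mkhin mjit vdcns agr
Hunk 2: at line 6 remove [jjc,mkhin,mjit] add [axkv] -> 10 lines: udq kxmkc rfuse vxsue bsr zoozq iwt axkv vdcns agr
Hunk 3: at line 5 remove [iwt,axkv] add [sncyp] -> 9 lines: udq kxmkc rfuse vxsue bsr zoozq sncyp vdcns agr
Hunk 4: at line 5 remove [zoozq,sncyp,vdcns] add [nee,nfw,tplcn] -> 9 lines: udq kxmkc rfuse vxsue bsr nee nfw tplcn agr
Hunk 5: at line 2 remove [vxsue] add [hcmz] -> 9 lines: udq kxmkc rfuse hcmz bsr nee nfw tplcn agr
Hunk 6: at line 2 remove [rfuse] add [axkgj,qyrk] -> 10 lines: udq kxmkc axkgj qyrk hcmz bsr nee nfw tplcn agr
Hunk 7: at line 3 remove [qyrk,hcmz,bsr] add [bvtew,oam] -> 9 lines: udq kxmkc axkgj bvtew oam nee nfw tplcn agr
Final line count: 9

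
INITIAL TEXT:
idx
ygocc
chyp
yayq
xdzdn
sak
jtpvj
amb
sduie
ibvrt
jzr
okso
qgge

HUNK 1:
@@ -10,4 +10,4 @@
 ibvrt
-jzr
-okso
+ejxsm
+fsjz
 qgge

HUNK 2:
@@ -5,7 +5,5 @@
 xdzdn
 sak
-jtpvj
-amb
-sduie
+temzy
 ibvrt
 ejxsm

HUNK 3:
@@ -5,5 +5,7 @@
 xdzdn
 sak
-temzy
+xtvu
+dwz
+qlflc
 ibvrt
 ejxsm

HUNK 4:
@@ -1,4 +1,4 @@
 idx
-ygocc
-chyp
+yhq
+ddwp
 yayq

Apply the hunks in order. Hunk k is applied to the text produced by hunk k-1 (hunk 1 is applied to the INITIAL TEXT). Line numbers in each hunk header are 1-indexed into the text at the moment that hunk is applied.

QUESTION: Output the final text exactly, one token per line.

Answer: idx
yhq
ddwp
yayq
xdzdn
sak
xtvu
dwz
qlflc
ibvrt
ejxsm
fsjz
qgge

Derivation:
Hunk 1: at line 10 remove [jzr,okso] add [ejxsm,fsjz] -> 13 lines: idx ygocc chyp yayq xdzdn sak jtpvj amb sduie ibvrt ejxsm fsjz qgge
Hunk 2: at line 5 remove [jtpvj,amb,sduie] add [temzy] -> 11 lines: idx ygocc chyp yayq xdzdn sak temzy ibvrt ejxsm fsjz qgge
Hunk 3: at line 5 remove [temzy] add [xtvu,dwz,qlflc] -> 13 lines: idx ygocc chyp yayq xdzdn sak xtvu dwz qlflc ibvrt ejxsm fsjz qgge
Hunk 4: at line 1 remove [ygocc,chyp] add [yhq,ddwp] -> 13 lines: idx yhq ddwp yayq xdzdn sak xtvu dwz qlflc ibvrt ejxsm fsjz qgge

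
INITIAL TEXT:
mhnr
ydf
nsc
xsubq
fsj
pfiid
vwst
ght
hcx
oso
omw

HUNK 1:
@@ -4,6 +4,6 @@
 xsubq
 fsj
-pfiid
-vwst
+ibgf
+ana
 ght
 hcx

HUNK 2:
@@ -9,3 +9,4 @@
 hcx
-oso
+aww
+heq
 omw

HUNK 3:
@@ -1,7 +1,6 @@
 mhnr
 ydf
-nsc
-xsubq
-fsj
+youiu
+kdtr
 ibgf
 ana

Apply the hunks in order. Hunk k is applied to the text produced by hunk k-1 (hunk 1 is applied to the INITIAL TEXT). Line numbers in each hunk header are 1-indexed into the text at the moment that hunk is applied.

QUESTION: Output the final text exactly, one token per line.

Answer: mhnr
ydf
youiu
kdtr
ibgf
ana
ght
hcx
aww
heq
omw

Derivation:
Hunk 1: at line 4 remove [pfiid,vwst] add [ibgf,ana] -> 11 lines: mhnr ydf nsc xsubq fsj ibgf ana ght hcx oso omw
Hunk 2: at line 9 remove [oso] add [aww,heq] -> 12 lines: mhnr ydf nsc xsubq fsj ibgf ana ght hcx aww heq omw
Hunk 3: at line 1 remove [nsc,xsubq,fsj] add [youiu,kdtr] -> 11 lines: mhnr ydf youiu kdtr ibgf ana ght hcx aww heq omw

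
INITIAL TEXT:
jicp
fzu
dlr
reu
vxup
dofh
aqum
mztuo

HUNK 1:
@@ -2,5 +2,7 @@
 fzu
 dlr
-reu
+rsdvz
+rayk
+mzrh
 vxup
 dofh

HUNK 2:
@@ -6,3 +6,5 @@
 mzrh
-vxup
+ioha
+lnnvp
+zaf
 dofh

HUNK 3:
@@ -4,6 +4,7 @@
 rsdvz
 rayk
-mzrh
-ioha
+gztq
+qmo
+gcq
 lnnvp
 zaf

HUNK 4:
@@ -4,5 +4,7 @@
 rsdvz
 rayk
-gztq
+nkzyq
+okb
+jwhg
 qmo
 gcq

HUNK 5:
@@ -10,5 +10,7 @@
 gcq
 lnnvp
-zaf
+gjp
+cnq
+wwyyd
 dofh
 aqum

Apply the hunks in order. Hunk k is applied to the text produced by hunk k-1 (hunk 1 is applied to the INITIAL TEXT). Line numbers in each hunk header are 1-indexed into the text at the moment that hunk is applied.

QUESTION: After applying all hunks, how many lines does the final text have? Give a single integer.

Hunk 1: at line 2 remove [reu] add [rsdvz,rayk,mzrh] -> 10 lines: jicp fzu dlr rsdvz rayk mzrh vxup dofh aqum mztuo
Hunk 2: at line 6 remove [vxup] add [ioha,lnnvp,zaf] -> 12 lines: jicp fzu dlr rsdvz rayk mzrh ioha lnnvp zaf dofh aqum mztuo
Hunk 3: at line 4 remove [mzrh,ioha] add [gztq,qmo,gcq] -> 13 lines: jicp fzu dlr rsdvz rayk gztq qmo gcq lnnvp zaf dofh aqum mztuo
Hunk 4: at line 4 remove [gztq] add [nkzyq,okb,jwhg] -> 15 lines: jicp fzu dlr rsdvz rayk nkzyq okb jwhg qmo gcq lnnvp zaf dofh aqum mztuo
Hunk 5: at line 10 remove [zaf] add [gjp,cnq,wwyyd] -> 17 lines: jicp fzu dlr rsdvz rayk nkzyq okb jwhg qmo gcq lnnvp gjp cnq wwyyd dofh aqum mztuo
Final line count: 17

Answer: 17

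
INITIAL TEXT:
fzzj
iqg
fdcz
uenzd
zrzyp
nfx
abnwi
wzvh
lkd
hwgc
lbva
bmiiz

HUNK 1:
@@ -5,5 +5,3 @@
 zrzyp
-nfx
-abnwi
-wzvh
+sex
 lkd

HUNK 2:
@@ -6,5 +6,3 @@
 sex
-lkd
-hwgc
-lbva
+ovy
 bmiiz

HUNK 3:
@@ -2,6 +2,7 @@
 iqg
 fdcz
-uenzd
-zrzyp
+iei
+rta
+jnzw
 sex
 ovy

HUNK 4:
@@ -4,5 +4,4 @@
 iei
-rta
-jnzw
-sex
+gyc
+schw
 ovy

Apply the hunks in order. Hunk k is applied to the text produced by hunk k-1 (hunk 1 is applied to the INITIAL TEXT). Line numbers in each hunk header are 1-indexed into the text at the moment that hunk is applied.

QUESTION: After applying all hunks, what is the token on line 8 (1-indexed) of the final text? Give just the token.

Answer: bmiiz

Derivation:
Hunk 1: at line 5 remove [nfx,abnwi,wzvh] add [sex] -> 10 lines: fzzj iqg fdcz uenzd zrzyp sex lkd hwgc lbva bmiiz
Hunk 2: at line 6 remove [lkd,hwgc,lbva] add [ovy] -> 8 lines: fzzj iqg fdcz uenzd zrzyp sex ovy bmiiz
Hunk 3: at line 2 remove [uenzd,zrzyp] add [iei,rta,jnzw] -> 9 lines: fzzj iqg fdcz iei rta jnzw sex ovy bmiiz
Hunk 4: at line 4 remove [rta,jnzw,sex] add [gyc,schw] -> 8 lines: fzzj iqg fdcz iei gyc schw ovy bmiiz
Final line 8: bmiiz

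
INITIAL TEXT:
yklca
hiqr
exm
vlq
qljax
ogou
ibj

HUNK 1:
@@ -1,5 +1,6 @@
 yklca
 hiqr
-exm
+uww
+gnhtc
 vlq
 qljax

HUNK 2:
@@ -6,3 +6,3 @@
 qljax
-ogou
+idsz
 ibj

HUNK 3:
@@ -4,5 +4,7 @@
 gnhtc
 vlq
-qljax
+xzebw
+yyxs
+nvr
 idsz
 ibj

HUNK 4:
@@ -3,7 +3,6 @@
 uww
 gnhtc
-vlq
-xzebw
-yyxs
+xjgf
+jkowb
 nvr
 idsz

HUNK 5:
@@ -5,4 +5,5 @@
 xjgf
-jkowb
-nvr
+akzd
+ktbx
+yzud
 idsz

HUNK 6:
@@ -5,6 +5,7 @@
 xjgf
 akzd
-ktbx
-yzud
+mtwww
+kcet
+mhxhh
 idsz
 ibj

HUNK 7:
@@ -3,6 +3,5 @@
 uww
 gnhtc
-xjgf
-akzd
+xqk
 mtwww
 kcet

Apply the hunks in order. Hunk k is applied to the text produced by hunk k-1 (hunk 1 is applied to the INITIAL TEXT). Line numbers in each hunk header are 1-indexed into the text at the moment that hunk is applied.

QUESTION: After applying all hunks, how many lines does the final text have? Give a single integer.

Hunk 1: at line 1 remove [exm] add [uww,gnhtc] -> 8 lines: yklca hiqr uww gnhtc vlq qljax ogou ibj
Hunk 2: at line 6 remove [ogou] add [idsz] -> 8 lines: yklca hiqr uww gnhtc vlq qljax idsz ibj
Hunk 3: at line 4 remove [qljax] add [xzebw,yyxs,nvr] -> 10 lines: yklca hiqr uww gnhtc vlq xzebw yyxs nvr idsz ibj
Hunk 4: at line 3 remove [vlq,xzebw,yyxs] add [xjgf,jkowb] -> 9 lines: yklca hiqr uww gnhtc xjgf jkowb nvr idsz ibj
Hunk 5: at line 5 remove [jkowb,nvr] add [akzd,ktbx,yzud] -> 10 lines: yklca hiqr uww gnhtc xjgf akzd ktbx yzud idsz ibj
Hunk 6: at line 5 remove [ktbx,yzud] add [mtwww,kcet,mhxhh] -> 11 lines: yklca hiqr uww gnhtc xjgf akzd mtwww kcet mhxhh idsz ibj
Hunk 7: at line 3 remove [xjgf,akzd] add [xqk] -> 10 lines: yklca hiqr uww gnhtc xqk mtwww kcet mhxhh idsz ibj
Final line count: 10

Answer: 10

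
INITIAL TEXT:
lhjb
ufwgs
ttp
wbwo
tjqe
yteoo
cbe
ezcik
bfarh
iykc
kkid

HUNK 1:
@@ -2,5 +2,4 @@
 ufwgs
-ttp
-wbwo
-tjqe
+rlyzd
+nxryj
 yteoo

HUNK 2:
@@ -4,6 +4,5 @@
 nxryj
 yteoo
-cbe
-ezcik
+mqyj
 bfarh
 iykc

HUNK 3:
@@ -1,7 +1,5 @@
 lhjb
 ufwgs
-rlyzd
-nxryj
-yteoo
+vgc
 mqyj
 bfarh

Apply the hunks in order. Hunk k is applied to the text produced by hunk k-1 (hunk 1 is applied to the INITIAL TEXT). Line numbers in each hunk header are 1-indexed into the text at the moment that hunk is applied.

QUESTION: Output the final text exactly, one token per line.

Answer: lhjb
ufwgs
vgc
mqyj
bfarh
iykc
kkid

Derivation:
Hunk 1: at line 2 remove [ttp,wbwo,tjqe] add [rlyzd,nxryj] -> 10 lines: lhjb ufwgs rlyzd nxryj yteoo cbe ezcik bfarh iykc kkid
Hunk 2: at line 4 remove [cbe,ezcik] add [mqyj] -> 9 lines: lhjb ufwgs rlyzd nxryj yteoo mqyj bfarh iykc kkid
Hunk 3: at line 1 remove [rlyzd,nxryj,yteoo] add [vgc] -> 7 lines: lhjb ufwgs vgc mqyj bfarh iykc kkid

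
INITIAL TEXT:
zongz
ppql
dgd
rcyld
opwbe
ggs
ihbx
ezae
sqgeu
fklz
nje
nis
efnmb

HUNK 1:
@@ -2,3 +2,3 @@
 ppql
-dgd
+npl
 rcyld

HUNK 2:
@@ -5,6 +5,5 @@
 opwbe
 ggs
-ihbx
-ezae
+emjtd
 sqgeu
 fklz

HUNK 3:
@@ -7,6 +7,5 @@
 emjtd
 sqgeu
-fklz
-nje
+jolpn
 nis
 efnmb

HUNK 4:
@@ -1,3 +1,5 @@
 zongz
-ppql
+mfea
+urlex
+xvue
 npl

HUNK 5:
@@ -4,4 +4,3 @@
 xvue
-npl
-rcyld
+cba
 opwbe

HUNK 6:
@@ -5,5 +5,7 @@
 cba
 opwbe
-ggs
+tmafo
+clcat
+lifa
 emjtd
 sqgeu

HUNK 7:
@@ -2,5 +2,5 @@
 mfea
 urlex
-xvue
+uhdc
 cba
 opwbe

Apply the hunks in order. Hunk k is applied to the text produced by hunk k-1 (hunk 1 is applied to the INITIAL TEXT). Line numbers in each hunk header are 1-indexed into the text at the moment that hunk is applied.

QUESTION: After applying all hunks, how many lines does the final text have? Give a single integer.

Answer: 14

Derivation:
Hunk 1: at line 2 remove [dgd] add [npl] -> 13 lines: zongz ppql npl rcyld opwbe ggs ihbx ezae sqgeu fklz nje nis efnmb
Hunk 2: at line 5 remove [ihbx,ezae] add [emjtd] -> 12 lines: zongz ppql npl rcyld opwbe ggs emjtd sqgeu fklz nje nis efnmb
Hunk 3: at line 7 remove [fklz,nje] add [jolpn] -> 11 lines: zongz ppql npl rcyld opwbe ggs emjtd sqgeu jolpn nis efnmb
Hunk 4: at line 1 remove [ppql] add [mfea,urlex,xvue] -> 13 lines: zongz mfea urlex xvue npl rcyld opwbe ggs emjtd sqgeu jolpn nis efnmb
Hunk 5: at line 4 remove [npl,rcyld] add [cba] -> 12 lines: zongz mfea urlex xvue cba opwbe ggs emjtd sqgeu jolpn nis efnmb
Hunk 6: at line 5 remove [ggs] add [tmafo,clcat,lifa] -> 14 lines: zongz mfea urlex xvue cba opwbe tmafo clcat lifa emjtd sqgeu jolpn nis efnmb
Hunk 7: at line 2 remove [xvue] add [uhdc] -> 14 lines: zongz mfea urlex uhdc cba opwbe tmafo clcat lifa emjtd sqgeu jolpn nis efnmb
Final line count: 14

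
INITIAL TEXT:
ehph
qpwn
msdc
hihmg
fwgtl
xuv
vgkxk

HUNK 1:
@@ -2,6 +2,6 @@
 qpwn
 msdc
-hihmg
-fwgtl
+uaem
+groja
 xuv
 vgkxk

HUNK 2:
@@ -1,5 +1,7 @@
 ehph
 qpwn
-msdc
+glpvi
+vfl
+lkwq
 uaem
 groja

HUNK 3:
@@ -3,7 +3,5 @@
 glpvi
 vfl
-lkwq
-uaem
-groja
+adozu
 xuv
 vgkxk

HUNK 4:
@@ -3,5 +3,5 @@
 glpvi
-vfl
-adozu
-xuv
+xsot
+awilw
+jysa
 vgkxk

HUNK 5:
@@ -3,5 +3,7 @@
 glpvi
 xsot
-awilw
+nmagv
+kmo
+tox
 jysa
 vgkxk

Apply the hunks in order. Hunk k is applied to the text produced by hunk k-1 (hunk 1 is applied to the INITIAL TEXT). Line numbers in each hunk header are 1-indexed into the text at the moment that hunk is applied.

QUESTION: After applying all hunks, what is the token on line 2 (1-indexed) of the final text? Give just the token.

Hunk 1: at line 2 remove [hihmg,fwgtl] add [uaem,groja] -> 7 lines: ehph qpwn msdc uaem groja xuv vgkxk
Hunk 2: at line 1 remove [msdc] add [glpvi,vfl,lkwq] -> 9 lines: ehph qpwn glpvi vfl lkwq uaem groja xuv vgkxk
Hunk 3: at line 3 remove [lkwq,uaem,groja] add [adozu] -> 7 lines: ehph qpwn glpvi vfl adozu xuv vgkxk
Hunk 4: at line 3 remove [vfl,adozu,xuv] add [xsot,awilw,jysa] -> 7 lines: ehph qpwn glpvi xsot awilw jysa vgkxk
Hunk 5: at line 3 remove [awilw] add [nmagv,kmo,tox] -> 9 lines: ehph qpwn glpvi xsot nmagv kmo tox jysa vgkxk
Final line 2: qpwn

Answer: qpwn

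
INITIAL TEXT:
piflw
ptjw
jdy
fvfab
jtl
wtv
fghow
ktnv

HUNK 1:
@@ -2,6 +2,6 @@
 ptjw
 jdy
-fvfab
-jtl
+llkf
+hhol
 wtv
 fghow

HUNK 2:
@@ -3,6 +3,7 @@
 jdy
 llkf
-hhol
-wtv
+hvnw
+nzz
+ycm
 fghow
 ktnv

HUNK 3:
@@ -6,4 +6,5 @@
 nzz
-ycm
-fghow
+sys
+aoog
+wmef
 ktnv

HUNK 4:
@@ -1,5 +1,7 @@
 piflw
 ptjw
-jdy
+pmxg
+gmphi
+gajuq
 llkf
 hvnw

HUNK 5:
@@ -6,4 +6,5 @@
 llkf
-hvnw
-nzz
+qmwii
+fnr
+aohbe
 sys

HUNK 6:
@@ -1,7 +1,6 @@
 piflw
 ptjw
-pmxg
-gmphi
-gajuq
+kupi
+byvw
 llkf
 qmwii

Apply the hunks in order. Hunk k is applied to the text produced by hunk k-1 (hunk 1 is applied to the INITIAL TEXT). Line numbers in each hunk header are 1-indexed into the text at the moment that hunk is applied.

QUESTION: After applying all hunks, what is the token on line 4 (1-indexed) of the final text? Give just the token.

Answer: byvw

Derivation:
Hunk 1: at line 2 remove [fvfab,jtl] add [llkf,hhol] -> 8 lines: piflw ptjw jdy llkf hhol wtv fghow ktnv
Hunk 2: at line 3 remove [hhol,wtv] add [hvnw,nzz,ycm] -> 9 lines: piflw ptjw jdy llkf hvnw nzz ycm fghow ktnv
Hunk 3: at line 6 remove [ycm,fghow] add [sys,aoog,wmef] -> 10 lines: piflw ptjw jdy llkf hvnw nzz sys aoog wmef ktnv
Hunk 4: at line 1 remove [jdy] add [pmxg,gmphi,gajuq] -> 12 lines: piflw ptjw pmxg gmphi gajuq llkf hvnw nzz sys aoog wmef ktnv
Hunk 5: at line 6 remove [hvnw,nzz] add [qmwii,fnr,aohbe] -> 13 lines: piflw ptjw pmxg gmphi gajuq llkf qmwii fnr aohbe sys aoog wmef ktnv
Hunk 6: at line 1 remove [pmxg,gmphi,gajuq] add [kupi,byvw] -> 12 lines: piflw ptjw kupi byvw llkf qmwii fnr aohbe sys aoog wmef ktnv
Final line 4: byvw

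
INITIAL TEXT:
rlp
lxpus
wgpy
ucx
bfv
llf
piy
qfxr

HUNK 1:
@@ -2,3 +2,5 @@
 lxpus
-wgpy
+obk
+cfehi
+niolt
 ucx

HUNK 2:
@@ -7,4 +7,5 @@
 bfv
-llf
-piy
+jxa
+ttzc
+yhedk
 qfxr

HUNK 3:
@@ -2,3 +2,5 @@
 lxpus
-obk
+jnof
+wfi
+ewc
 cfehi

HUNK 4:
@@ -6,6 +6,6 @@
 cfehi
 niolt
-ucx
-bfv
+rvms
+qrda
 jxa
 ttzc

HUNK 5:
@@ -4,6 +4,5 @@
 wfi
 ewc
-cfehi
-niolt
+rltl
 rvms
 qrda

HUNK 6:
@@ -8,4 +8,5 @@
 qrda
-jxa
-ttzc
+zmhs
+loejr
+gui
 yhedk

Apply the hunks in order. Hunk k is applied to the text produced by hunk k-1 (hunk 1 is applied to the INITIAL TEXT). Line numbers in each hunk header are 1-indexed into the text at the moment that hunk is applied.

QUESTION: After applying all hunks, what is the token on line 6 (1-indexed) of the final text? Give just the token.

Hunk 1: at line 2 remove [wgpy] add [obk,cfehi,niolt] -> 10 lines: rlp lxpus obk cfehi niolt ucx bfv llf piy qfxr
Hunk 2: at line 7 remove [llf,piy] add [jxa,ttzc,yhedk] -> 11 lines: rlp lxpus obk cfehi niolt ucx bfv jxa ttzc yhedk qfxr
Hunk 3: at line 2 remove [obk] add [jnof,wfi,ewc] -> 13 lines: rlp lxpus jnof wfi ewc cfehi niolt ucx bfv jxa ttzc yhedk qfxr
Hunk 4: at line 6 remove [ucx,bfv] add [rvms,qrda] -> 13 lines: rlp lxpus jnof wfi ewc cfehi niolt rvms qrda jxa ttzc yhedk qfxr
Hunk 5: at line 4 remove [cfehi,niolt] add [rltl] -> 12 lines: rlp lxpus jnof wfi ewc rltl rvms qrda jxa ttzc yhedk qfxr
Hunk 6: at line 8 remove [jxa,ttzc] add [zmhs,loejr,gui] -> 13 lines: rlp lxpus jnof wfi ewc rltl rvms qrda zmhs loejr gui yhedk qfxr
Final line 6: rltl

Answer: rltl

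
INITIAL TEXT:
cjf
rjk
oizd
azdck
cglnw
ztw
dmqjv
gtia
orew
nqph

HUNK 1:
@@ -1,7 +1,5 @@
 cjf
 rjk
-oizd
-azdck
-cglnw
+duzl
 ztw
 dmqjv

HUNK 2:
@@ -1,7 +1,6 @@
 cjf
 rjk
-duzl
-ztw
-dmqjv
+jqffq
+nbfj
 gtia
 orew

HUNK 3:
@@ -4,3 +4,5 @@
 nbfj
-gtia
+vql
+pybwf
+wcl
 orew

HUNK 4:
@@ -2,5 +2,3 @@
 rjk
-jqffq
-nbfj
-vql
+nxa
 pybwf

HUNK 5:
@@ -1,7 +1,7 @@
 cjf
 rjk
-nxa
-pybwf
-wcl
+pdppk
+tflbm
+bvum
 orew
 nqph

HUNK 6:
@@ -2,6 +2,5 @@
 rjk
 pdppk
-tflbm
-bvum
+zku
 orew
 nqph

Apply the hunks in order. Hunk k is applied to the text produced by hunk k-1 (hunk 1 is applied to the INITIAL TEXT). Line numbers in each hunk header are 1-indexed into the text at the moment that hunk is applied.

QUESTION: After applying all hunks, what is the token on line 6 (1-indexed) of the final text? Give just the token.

Hunk 1: at line 1 remove [oizd,azdck,cglnw] add [duzl] -> 8 lines: cjf rjk duzl ztw dmqjv gtia orew nqph
Hunk 2: at line 1 remove [duzl,ztw,dmqjv] add [jqffq,nbfj] -> 7 lines: cjf rjk jqffq nbfj gtia orew nqph
Hunk 3: at line 4 remove [gtia] add [vql,pybwf,wcl] -> 9 lines: cjf rjk jqffq nbfj vql pybwf wcl orew nqph
Hunk 4: at line 2 remove [jqffq,nbfj,vql] add [nxa] -> 7 lines: cjf rjk nxa pybwf wcl orew nqph
Hunk 5: at line 1 remove [nxa,pybwf,wcl] add [pdppk,tflbm,bvum] -> 7 lines: cjf rjk pdppk tflbm bvum orew nqph
Hunk 6: at line 2 remove [tflbm,bvum] add [zku] -> 6 lines: cjf rjk pdppk zku orew nqph
Final line 6: nqph

Answer: nqph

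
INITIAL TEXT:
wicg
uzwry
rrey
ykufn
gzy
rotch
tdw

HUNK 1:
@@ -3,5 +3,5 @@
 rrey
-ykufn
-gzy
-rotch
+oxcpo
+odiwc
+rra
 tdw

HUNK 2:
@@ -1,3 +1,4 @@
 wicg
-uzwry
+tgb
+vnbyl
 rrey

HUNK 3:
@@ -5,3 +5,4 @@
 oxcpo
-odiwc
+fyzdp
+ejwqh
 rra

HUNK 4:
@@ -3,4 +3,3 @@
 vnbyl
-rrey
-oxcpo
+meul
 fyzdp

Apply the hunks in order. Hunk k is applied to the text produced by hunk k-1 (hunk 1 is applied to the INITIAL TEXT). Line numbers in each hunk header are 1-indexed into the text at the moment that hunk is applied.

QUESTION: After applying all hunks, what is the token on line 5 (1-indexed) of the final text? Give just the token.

Answer: fyzdp

Derivation:
Hunk 1: at line 3 remove [ykufn,gzy,rotch] add [oxcpo,odiwc,rra] -> 7 lines: wicg uzwry rrey oxcpo odiwc rra tdw
Hunk 2: at line 1 remove [uzwry] add [tgb,vnbyl] -> 8 lines: wicg tgb vnbyl rrey oxcpo odiwc rra tdw
Hunk 3: at line 5 remove [odiwc] add [fyzdp,ejwqh] -> 9 lines: wicg tgb vnbyl rrey oxcpo fyzdp ejwqh rra tdw
Hunk 4: at line 3 remove [rrey,oxcpo] add [meul] -> 8 lines: wicg tgb vnbyl meul fyzdp ejwqh rra tdw
Final line 5: fyzdp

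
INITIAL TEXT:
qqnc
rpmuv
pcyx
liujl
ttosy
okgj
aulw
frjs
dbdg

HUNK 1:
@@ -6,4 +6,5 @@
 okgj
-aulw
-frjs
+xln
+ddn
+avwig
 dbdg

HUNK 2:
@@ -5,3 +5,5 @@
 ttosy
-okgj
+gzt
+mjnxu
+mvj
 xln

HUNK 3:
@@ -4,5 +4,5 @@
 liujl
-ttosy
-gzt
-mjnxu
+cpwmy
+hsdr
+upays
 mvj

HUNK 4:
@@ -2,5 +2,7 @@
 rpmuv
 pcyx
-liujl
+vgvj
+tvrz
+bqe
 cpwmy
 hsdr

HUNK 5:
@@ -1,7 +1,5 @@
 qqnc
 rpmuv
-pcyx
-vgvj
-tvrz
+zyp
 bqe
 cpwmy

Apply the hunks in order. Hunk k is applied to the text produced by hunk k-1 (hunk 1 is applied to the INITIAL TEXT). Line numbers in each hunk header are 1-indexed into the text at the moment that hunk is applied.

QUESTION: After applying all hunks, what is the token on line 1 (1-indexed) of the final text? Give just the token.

Answer: qqnc

Derivation:
Hunk 1: at line 6 remove [aulw,frjs] add [xln,ddn,avwig] -> 10 lines: qqnc rpmuv pcyx liujl ttosy okgj xln ddn avwig dbdg
Hunk 2: at line 5 remove [okgj] add [gzt,mjnxu,mvj] -> 12 lines: qqnc rpmuv pcyx liujl ttosy gzt mjnxu mvj xln ddn avwig dbdg
Hunk 3: at line 4 remove [ttosy,gzt,mjnxu] add [cpwmy,hsdr,upays] -> 12 lines: qqnc rpmuv pcyx liujl cpwmy hsdr upays mvj xln ddn avwig dbdg
Hunk 4: at line 2 remove [liujl] add [vgvj,tvrz,bqe] -> 14 lines: qqnc rpmuv pcyx vgvj tvrz bqe cpwmy hsdr upays mvj xln ddn avwig dbdg
Hunk 5: at line 1 remove [pcyx,vgvj,tvrz] add [zyp] -> 12 lines: qqnc rpmuv zyp bqe cpwmy hsdr upays mvj xln ddn avwig dbdg
Final line 1: qqnc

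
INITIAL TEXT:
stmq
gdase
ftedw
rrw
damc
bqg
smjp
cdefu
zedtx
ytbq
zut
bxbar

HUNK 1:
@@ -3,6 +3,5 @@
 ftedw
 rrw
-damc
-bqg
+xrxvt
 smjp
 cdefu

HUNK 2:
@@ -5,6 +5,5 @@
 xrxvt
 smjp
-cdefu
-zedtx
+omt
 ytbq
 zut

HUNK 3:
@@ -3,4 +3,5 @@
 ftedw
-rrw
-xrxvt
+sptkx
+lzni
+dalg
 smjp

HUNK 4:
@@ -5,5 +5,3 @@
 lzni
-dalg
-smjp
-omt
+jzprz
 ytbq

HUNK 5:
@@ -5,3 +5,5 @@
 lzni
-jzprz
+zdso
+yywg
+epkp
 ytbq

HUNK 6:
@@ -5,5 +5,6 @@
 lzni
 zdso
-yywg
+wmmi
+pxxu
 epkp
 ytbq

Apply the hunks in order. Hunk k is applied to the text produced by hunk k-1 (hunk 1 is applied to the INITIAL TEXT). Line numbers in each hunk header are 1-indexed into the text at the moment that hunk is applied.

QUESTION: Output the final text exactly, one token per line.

Answer: stmq
gdase
ftedw
sptkx
lzni
zdso
wmmi
pxxu
epkp
ytbq
zut
bxbar

Derivation:
Hunk 1: at line 3 remove [damc,bqg] add [xrxvt] -> 11 lines: stmq gdase ftedw rrw xrxvt smjp cdefu zedtx ytbq zut bxbar
Hunk 2: at line 5 remove [cdefu,zedtx] add [omt] -> 10 lines: stmq gdase ftedw rrw xrxvt smjp omt ytbq zut bxbar
Hunk 3: at line 3 remove [rrw,xrxvt] add [sptkx,lzni,dalg] -> 11 lines: stmq gdase ftedw sptkx lzni dalg smjp omt ytbq zut bxbar
Hunk 4: at line 5 remove [dalg,smjp,omt] add [jzprz] -> 9 lines: stmq gdase ftedw sptkx lzni jzprz ytbq zut bxbar
Hunk 5: at line 5 remove [jzprz] add [zdso,yywg,epkp] -> 11 lines: stmq gdase ftedw sptkx lzni zdso yywg epkp ytbq zut bxbar
Hunk 6: at line 5 remove [yywg] add [wmmi,pxxu] -> 12 lines: stmq gdase ftedw sptkx lzni zdso wmmi pxxu epkp ytbq zut bxbar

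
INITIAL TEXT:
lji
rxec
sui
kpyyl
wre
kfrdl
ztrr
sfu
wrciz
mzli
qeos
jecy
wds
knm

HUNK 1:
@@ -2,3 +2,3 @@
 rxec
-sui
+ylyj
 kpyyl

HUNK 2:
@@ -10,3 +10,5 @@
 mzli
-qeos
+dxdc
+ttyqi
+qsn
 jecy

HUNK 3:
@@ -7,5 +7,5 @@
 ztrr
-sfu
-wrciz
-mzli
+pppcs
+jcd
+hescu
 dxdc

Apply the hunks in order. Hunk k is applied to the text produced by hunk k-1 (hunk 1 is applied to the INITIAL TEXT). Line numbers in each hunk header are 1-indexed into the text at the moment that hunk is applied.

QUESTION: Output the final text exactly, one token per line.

Answer: lji
rxec
ylyj
kpyyl
wre
kfrdl
ztrr
pppcs
jcd
hescu
dxdc
ttyqi
qsn
jecy
wds
knm

Derivation:
Hunk 1: at line 2 remove [sui] add [ylyj] -> 14 lines: lji rxec ylyj kpyyl wre kfrdl ztrr sfu wrciz mzli qeos jecy wds knm
Hunk 2: at line 10 remove [qeos] add [dxdc,ttyqi,qsn] -> 16 lines: lji rxec ylyj kpyyl wre kfrdl ztrr sfu wrciz mzli dxdc ttyqi qsn jecy wds knm
Hunk 3: at line 7 remove [sfu,wrciz,mzli] add [pppcs,jcd,hescu] -> 16 lines: lji rxec ylyj kpyyl wre kfrdl ztrr pppcs jcd hescu dxdc ttyqi qsn jecy wds knm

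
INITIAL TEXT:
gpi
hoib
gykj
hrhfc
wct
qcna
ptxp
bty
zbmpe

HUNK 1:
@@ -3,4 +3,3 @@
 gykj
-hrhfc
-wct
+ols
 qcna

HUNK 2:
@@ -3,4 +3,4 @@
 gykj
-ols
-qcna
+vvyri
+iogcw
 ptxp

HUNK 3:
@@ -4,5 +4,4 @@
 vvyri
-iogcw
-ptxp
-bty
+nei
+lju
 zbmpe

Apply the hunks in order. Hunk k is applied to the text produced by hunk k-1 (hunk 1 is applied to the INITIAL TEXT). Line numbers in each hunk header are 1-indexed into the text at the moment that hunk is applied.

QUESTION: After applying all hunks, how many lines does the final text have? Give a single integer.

Answer: 7

Derivation:
Hunk 1: at line 3 remove [hrhfc,wct] add [ols] -> 8 lines: gpi hoib gykj ols qcna ptxp bty zbmpe
Hunk 2: at line 3 remove [ols,qcna] add [vvyri,iogcw] -> 8 lines: gpi hoib gykj vvyri iogcw ptxp bty zbmpe
Hunk 3: at line 4 remove [iogcw,ptxp,bty] add [nei,lju] -> 7 lines: gpi hoib gykj vvyri nei lju zbmpe
Final line count: 7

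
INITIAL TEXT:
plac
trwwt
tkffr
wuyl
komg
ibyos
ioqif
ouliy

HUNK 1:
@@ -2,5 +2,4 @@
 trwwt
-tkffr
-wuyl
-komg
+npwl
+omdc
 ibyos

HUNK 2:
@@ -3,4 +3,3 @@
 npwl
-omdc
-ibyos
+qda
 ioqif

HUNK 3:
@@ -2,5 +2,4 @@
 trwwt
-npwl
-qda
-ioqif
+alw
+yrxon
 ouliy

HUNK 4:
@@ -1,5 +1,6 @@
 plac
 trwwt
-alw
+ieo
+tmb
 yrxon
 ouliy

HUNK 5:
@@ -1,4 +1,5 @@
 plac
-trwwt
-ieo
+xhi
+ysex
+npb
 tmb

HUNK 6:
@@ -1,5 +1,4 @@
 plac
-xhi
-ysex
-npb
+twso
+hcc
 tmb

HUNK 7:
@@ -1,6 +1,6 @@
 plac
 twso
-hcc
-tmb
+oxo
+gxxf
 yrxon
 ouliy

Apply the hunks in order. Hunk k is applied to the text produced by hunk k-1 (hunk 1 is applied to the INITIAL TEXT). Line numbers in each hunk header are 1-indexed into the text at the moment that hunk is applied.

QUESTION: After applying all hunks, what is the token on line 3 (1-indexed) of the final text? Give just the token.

Answer: oxo

Derivation:
Hunk 1: at line 2 remove [tkffr,wuyl,komg] add [npwl,omdc] -> 7 lines: plac trwwt npwl omdc ibyos ioqif ouliy
Hunk 2: at line 3 remove [omdc,ibyos] add [qda] -> 6 lines: plac trwwt npwl qda ioqif ouliy
Hunk 3: at line 2 remove [npwl,qda,ioqif] add [alw,yrxon] -> 5 lines: plac trwwt alw yrxon ouliy
Hunk 4: at line 1 remove [alw] add [ieo,tmb] -> 6 lines: plac trwwt ieo tmb yrxon ouliy
Hunk 5: at line 1 remove [trwwt,ieo] add [xhi,ysex,npb] -> 7 lines: plac xhi ysex npb tmb yrxon ouliy
Hunk 6: at line 1 remove [xhi,ysex,npb] add [twso,hcc] -> 6 lines: plac twso hcc tmb yrxon ouliy
Hunk 7: at line 1 remove [hcc,tmb] add [oxo,gxxf] -> 6 lines: plac twso oxo gxxf yrxon ouliy
Final line 3: oxo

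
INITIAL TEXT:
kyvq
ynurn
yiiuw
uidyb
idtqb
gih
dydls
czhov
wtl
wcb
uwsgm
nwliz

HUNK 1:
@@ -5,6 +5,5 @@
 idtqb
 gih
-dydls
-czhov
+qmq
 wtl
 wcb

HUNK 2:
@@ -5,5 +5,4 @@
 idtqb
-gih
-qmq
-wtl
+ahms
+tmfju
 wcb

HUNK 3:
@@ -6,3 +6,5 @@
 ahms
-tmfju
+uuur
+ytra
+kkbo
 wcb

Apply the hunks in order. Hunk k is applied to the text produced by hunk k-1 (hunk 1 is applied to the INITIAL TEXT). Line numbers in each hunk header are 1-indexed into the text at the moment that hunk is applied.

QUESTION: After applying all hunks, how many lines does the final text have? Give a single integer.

Hunk 1: at line 5 remove [dydls,czhov] add [qmq] -> 11 lines: kyvq ynurn yiiuw uidyb idtqb gih qmq wtl wcb uwsgm nwliz
Hunk 2: at line 5 remove [gih,qmq,wtl] add [ahms,tmfju] -> 10 lines: kyvq ynurn yiiuw uidyb idtqb ahms tmfju wcb uwsgm nwliz
Hunk 3: at line 6 remove [tmfju] add [uuur,ytra,kkbo] -> 12 lines: kyvq ynurn yiiuw uidyb idtqb ahms uuur ytra kkbo wcb uwsgm nwliz
Final line count: 12

Answer: 12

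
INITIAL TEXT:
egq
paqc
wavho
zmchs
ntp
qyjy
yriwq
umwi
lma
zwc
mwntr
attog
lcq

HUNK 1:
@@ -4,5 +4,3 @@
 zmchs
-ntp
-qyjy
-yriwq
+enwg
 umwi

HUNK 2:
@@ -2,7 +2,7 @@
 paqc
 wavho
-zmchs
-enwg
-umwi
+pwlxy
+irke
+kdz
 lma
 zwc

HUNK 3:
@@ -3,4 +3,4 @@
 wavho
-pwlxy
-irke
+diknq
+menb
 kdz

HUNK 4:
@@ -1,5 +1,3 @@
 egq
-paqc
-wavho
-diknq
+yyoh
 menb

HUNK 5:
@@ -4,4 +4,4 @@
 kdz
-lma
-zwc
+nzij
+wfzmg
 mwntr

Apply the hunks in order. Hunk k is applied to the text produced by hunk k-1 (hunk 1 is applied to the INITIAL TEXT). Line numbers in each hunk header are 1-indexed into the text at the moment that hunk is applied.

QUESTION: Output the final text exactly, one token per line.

Hunk 1: at line 4 remove [ntp,qyjy,yriwq] add [enwg] -> 11 lines: egq paqc wavho zmchs enwg umwi lma zwc mwntr attog lcq
Hunk 2: at line 2 remove [zmchs,enwg,umwi] add [pwlxy,irke,kdz] -> 11 lines: egq paqc wavho pwlxy irke kdz lma zwc mwntr attog lcq
Hunk 3: at line 3 remove [pwlxy,irke] add [diknq,menb] -> 11 lines: egq paqc wavho diknq menb kdz lma zwc mwntr attog lcq
Hunk 4: at line 1 remove [paqc,wavho,diknq] add [yyoh] -> 9 lines: egq yyoh menb kdz lma zwc mwntr attog lcq
Hunk 5: at line 4 remove [lma,zwc] add [nzij,wfzmg] -> 9 lines: egq yyoh menb kdz nzij wfzmg mwntr attog lcq

Answer: egq
yyoh
menb
kdz
nzij
wfzmg
mwntr
attog
lcq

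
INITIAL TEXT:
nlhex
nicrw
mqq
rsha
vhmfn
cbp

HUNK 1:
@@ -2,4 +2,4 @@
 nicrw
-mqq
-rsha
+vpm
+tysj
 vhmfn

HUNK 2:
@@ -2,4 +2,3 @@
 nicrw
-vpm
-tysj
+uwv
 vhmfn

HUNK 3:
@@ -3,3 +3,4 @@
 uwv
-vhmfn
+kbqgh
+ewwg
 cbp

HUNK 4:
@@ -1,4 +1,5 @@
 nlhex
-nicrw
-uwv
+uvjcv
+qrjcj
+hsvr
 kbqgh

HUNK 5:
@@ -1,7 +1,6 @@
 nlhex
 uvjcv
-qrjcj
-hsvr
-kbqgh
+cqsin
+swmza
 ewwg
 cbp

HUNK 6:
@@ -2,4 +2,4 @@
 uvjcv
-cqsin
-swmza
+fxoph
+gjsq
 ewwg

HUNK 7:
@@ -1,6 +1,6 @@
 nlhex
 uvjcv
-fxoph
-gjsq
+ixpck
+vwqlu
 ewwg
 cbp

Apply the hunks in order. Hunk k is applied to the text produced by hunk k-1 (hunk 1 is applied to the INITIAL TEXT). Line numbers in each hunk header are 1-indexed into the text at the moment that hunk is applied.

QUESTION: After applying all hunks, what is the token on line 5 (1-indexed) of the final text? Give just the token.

Hunk 1: at line 2 remove [mqq,rsha] add [vpm,tysj] -> 6 lines: nlhex nicrw vpm tysj vhmfn cbp
Hunk 2: at line 2 remove [vpm,tysj] add [uwv] -> 5 lines: nlhex nicrw uwv vhmfn cbp
Hunk 3: at line 3 remove [vhmfn] add [kbqgh,ewwg] -> 6 lines: nlhex nicrw uwv kbqgh ewwg cbp
Hunk 4: at line 1 remove [nicrw,uwv] add [uvjcv,qrjcj,hsvr] -> 7 lines: nlhex uvjcv qrjcj hsvr kbqgh ewwg cbp
Hunk 5: at line 1 remove [qrjcj,hsvr,kbqgh] add [cqsin,swmza] -> 6 lines: nlhex uvjcv cqsin swmza ewwg cbp
Hunk 6: at line 2 remove [cqsin,swmza] add [fxoph,gjsq] -> 6 lines: nlhex uvjcv fxoph gjsq ewwg cbp
Hunk 7: at line 1 remove [fxoph,gjsq] add [ixpck,vwqlu] -> 6 lines: nlhex uvjcv ixpck vwqlu ewwg cbp
Final line 5: ewwg

Answer: ewwg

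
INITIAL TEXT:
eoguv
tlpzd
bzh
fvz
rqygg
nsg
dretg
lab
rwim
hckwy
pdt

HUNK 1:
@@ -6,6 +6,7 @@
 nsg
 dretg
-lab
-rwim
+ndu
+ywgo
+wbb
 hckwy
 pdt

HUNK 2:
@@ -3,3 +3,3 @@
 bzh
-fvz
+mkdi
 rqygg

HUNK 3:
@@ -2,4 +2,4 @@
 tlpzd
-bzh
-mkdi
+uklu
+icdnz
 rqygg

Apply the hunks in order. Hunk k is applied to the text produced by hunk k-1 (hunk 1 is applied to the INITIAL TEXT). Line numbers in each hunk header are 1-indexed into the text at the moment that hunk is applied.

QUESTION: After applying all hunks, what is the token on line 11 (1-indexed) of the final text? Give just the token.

Answer: hckwy

Derivation:
Hunk 1: at line 6 remove [lab,rwim] add [ndu,ywgo,wbb] -> 12 lines: eoguv tlpzd bzh fvz rqygg nsg dretg ndu ywgo wbb hckwy pdt
Hunk 2: at line 3 remove [fvz] add [mkdi] -> 12 lines: eoguv tlpzd bzh mkdi rqygg nsg dretg ndu ywgo wbb hckwy pdt
Hunk 3: at line 2 remove [bzh,mkdi] add [uklu,icdnz] -> 12 lines: eoguv tlpzd uklu icdnz rqygg nsg dretg ndu ywgo wbb hckwy pdt
Final line 11: hckwy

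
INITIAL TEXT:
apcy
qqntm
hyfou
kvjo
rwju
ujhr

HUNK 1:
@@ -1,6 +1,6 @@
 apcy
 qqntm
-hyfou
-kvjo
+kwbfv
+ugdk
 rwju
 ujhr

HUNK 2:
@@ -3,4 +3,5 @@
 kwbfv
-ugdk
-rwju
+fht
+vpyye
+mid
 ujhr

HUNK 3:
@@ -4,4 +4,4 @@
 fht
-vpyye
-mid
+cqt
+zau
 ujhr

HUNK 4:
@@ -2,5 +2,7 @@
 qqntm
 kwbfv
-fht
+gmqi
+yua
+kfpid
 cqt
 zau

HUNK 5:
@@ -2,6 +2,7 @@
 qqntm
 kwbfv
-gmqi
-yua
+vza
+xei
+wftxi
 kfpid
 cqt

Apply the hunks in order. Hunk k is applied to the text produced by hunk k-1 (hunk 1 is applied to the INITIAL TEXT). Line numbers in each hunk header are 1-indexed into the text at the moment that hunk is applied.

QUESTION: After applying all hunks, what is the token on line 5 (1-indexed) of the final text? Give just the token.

Hunk 1: at line 1 remove [hyfou,kvjo] add [kwbfv,ugdk] -> 6 lines: apcy qqntm kwbfv ugdk rwju ujhr
Hunk 2: at line 3 remove [ugdk,rwju] add [fht,vpyye,mid] -> 7 lines: apcy qqntm kwbfv fht vpyye mid ujhr
Hunk 3: at line 4 remove [vpyye,mid] add [cqt,zau] -> 7 lines: apcy qqntm kwbfv fht cqt zau ujhr
Hunk 4: at line 2 remove [fht] add [gmqi,yua,kfpid] -> 9 lines: apcy qqntm kwbfv gmqi yua kfpid cqt zau ujhr
Hunk 5: at line 2 remove [gmqi,yua] add [vza,xei,wftxi] -> 10 lines: apcy qqntm kwbfv vza xei wftxi kfpid cqt zau ujhr
Final line 5: xei

Answer: xei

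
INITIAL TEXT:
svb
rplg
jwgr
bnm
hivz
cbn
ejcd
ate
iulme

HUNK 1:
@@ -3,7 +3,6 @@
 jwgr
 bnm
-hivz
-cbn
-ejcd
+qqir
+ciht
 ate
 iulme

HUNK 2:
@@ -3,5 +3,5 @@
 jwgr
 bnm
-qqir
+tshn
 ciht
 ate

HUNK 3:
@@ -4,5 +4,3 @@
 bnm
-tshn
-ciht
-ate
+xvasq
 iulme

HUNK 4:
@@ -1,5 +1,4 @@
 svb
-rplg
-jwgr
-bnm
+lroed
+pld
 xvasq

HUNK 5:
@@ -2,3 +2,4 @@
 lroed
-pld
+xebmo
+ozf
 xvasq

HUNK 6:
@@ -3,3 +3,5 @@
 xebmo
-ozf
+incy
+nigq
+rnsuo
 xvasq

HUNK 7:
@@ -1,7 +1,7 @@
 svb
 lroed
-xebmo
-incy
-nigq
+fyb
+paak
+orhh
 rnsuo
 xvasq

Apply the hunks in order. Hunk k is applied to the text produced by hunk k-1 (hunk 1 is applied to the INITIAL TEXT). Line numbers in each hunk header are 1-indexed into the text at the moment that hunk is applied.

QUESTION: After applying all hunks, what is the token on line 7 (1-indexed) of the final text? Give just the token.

Hunk 1: at line 3 remove [hivz,cbn,ejcd] add [qqir,ciht] -> 8 lines: svb rplg jwgr bnm qqir ciht ate iulme
Hunk 2: at line 3 remove [qqir] add [tshn] -> 8 lines: svb rplg jwgr bnm tshn ciht ate iulme
Hunk 3: at line 4 remove [tshn,ciht,ate] add [xvasq] -> 6 lines: svb rplg jwgr bnm xvasq iulme
Hunk 4: at line 1 remove [rplg,jwgr,bnm] add [lroed,pld] -> 5 lines: svb lroed pld xvasq iulme
Hunk 5: at line 2 remove [pld] add [xebmo,ozf] -> 6 lines: svb lroed xebmo ozf xvasq iulme
Hunk 6: at line 3 remove [ozf] add [incy,nigq,rnsuo] -> 8 lines: svb lroed xebmo incy nigq rnsuo xvasq iulme
Hunk 7: at line 1 remove [xebmo,incy,nigq] add [fyb,paak,orhh] -> 8 lines: svb lroed fyb paak orhh rnsuo xvasq iulme
Final line 7: xvasq

Answer: xvasq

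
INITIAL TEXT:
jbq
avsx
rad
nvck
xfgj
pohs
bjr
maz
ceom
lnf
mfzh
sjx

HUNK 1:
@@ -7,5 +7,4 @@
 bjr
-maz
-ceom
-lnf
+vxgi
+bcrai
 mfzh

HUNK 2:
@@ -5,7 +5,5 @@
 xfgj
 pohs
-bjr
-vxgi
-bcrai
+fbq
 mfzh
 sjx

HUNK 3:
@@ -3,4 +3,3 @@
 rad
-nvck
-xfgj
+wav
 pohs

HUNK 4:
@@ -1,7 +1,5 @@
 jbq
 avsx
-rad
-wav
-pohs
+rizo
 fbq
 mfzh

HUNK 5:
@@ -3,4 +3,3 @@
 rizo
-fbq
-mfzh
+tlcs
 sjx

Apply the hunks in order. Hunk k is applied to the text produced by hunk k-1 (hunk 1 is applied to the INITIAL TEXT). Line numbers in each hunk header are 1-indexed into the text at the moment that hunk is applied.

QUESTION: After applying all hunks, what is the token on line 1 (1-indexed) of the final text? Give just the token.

Answer: jbq

Derivation:
Hunk 1: at line 7 remove [maz,ceom,lnf] add [vxgi,bcrai] -> 11 lines: jbq avsx rad nvck xfgj pohs bjr vxgi bcrai mfzh sjx
Hunk 2: at line 5 remove [bjr,vxgi,bcrai] add [fbq] -> 9 lines: jbq avsx rad nvck xfgj pohs fbq mfzh sjx
Hunk 3: at line 3 remove [nvck,xfgj] add [wav] -> 8 lines: jbq avsx rad wav pohs fbq mfzh sjx
Hunk 4: at line 1 remove [rad,wav,pohs] add [rizo] -> 6 lines: jbq avsx rizo fbq mfzh sjx
Hunk 5: at line 3 remove [fbq,mfzh] add [tlcs] -> 5 lines: jbq avsx rizo tlcs sjx
Final line 1: jbq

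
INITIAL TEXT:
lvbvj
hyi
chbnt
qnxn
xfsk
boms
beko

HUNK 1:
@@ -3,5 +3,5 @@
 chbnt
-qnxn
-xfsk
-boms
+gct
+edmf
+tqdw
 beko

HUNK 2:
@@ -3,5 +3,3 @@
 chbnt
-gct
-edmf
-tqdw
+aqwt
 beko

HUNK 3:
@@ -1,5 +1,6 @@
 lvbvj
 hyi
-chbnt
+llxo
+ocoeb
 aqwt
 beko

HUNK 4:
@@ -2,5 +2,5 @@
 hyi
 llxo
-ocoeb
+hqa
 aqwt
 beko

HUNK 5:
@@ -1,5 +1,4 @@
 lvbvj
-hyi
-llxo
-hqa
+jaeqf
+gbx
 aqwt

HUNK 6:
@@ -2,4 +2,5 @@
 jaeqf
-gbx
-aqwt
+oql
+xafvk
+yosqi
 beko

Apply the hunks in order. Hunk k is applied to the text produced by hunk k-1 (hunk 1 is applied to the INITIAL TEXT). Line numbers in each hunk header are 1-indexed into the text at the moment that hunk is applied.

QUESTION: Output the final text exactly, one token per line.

Answer: lvbvj
jaeqf
oql
xafvk
yosqi
beko

Derivation:
Hunk 1: at line 3 remove [qnxn,xfsk,boms] add [gct,edmf,tqdw] -> 7 lines: lvbvj hyi chbnt gct edmf tqdw beko
Hunk 2: at line 3 remove [gct,edmf,tqdw] add [aqwt] -> 5 lines: lvbvj hyi chbnt aqwt beko
Hunk 3: at line 1 remove [chbnt] add [llxo,ocoeb] -> 6 lines: lvbvj hyi llxo ocoeb aqwt beko
Hunk 4: at line 2 remove [ocoeb] add [hqa] -> 6 lines: lvbvj hyi llxo hqa aqwt beko
Hunk 5: at line 1 remove [hyi,llxo,hqa] add [jaeqf,gbx] -> 5 lines: lvbvj jaeqf gbx aqwt beko
Hunk 6: at line 2 remove [gbx,aqwt] add [oql,xafvk,yosqi] -> 6 lines: lvbvj jaeqf oql xafvk yosqi beko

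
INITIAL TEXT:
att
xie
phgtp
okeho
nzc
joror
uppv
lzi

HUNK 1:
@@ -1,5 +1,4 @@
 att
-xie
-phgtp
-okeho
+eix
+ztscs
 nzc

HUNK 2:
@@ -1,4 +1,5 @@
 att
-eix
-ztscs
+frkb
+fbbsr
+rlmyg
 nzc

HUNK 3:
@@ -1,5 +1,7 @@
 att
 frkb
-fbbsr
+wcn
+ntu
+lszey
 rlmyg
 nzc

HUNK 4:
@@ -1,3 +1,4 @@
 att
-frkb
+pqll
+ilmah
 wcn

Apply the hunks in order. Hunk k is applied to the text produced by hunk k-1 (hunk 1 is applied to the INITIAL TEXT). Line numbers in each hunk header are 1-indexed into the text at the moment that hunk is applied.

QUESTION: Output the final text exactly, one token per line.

Answer: att
pqll
ilmah
wcn
ntu
lszey
rlmyg
nzc
joror
uppv
lzi

Derivation:
Hunk 1: at line 1 remove [xie,phgtp,okeho] add [eix,ztscs] -> 7 lines: att eix ztscs nzc joror uppv lzi
Hunk 2: at line 1 remove [eix,ztscs] add [frkb,fbbsr,rlmyg] -> 8 lines: att frkb fbbsr rlmyg nzc joror uppv lzi
Hunk 3: at line 1 remove [fbbsr] add [wcn,ntu,lszey] -> 10 lines: att frkb wcn ntu lszey rlmyg nzc joror uppv lzi
Hunk 4: at line 1 remove [frkb] add [pqll,ilmah] -> 11 lines: att pqll ilmah wcn ntu lszey rlmyg nzc joror uppv lzi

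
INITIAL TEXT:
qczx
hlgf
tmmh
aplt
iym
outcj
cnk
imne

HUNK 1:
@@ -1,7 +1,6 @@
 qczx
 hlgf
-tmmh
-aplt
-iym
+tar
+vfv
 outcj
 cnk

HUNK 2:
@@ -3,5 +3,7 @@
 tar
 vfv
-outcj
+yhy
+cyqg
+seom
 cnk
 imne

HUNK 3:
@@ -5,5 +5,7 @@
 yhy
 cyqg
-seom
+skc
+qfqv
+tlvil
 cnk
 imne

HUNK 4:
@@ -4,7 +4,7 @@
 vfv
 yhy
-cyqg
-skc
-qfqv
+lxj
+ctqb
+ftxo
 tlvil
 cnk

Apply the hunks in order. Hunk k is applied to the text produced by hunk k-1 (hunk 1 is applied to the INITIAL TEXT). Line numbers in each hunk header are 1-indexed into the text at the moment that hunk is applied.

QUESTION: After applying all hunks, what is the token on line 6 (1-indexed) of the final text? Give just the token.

Answer: lxj

Derivation:
Hunk 1: at line 1 remove [tmmh,aplt,iym] add [tar,vfv] -> 7 lines: qczx hlgf tar vfv outcj cnk imne
Hunk 2: at line 3 remove [outcj] add [yhy,cyqg,seom] -> 9 lines: qczx hlgf tar vfv yhy cyqg seom cnk imne
Hunk 3: at line 5 remove [seom] add [skc,qfqv,tlvil] -> 11 lines: qczx hlgf tar vfv yhy cyqg skc qfqv tlvil cnk imne
Hunk 4: at line 4 remove [cyqg,skc,qfqv] add [lxj,ctqb,ftxo] -> 11 lines: qczx hlgf tar vfv yhy lxj ctqb ftxo tlvil cnk imne
Final line 6: lxj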